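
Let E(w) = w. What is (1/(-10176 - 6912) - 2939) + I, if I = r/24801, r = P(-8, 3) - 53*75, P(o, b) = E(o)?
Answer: -19771663199/6726976 ≈ -2939.2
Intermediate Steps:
P(o, b) = o
r = -3983 (r = -8 - 53*75 = -8 - 3975 = -3983)
I = -569/3543 (I = -3983/24801 = -3983*1/24801 = -569/3543 ≈ -0.16060)
(1/(-10176 - 6912) - 2939) + I = (1/(-10176 - 6912) - 2939) - 569/3543 = (1/(-17088) - 2939) - 569/3543 = (-1/17088 - 2939) - 569/3543 = -50221633/17088 - 569/3543 = -19771663199/6726976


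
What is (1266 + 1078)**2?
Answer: 5494336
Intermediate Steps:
(1266 + 1078)**2 = 2344**2 = 5494336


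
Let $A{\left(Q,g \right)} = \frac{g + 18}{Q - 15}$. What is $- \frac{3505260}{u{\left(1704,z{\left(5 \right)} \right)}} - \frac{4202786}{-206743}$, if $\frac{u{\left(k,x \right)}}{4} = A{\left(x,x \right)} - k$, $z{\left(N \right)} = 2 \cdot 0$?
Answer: $\frac{313897637887}{587563606} \approx 534.24$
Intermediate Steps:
$A{\left(Q,g \right)} = \frac{18 + g}{-15 + Q}$
$z{\left(N \right)} = 0$
$u{\left(k,x \right)} = - 4 k + \frac{4 \left(18 + x\right)}{-15 + x}$ ($u{\left(k,x \right)} = 4 \left(\frac{18 + x}{-15 + x} - k\right) = 4 \left(- k + \frac{18 + x}{-15 + x}\right) = - 4 k + \frac{4 \left(18 + x\right)}{-15 + x}$)
$- \frac{3505260}{u{\left(1704,z{\left(5 \right)} \right)}} - \frac{4202786}{-206743} = - \frac{3505260}{4 \frac{1}{-15 + 0} \left(18 + 0 - 1704 \left(-15 + 0\right)\right)} - \frac{4202786}{-206743} = - \frac{3505260}{4 \frac{1}{-15} \left(18 + 0 - 1704 \left(-15\right)\right)} - - \frac{4202786}{206743} = - \frac{3505260}{4 \left(- \frac{1}{15}\right) \left(18 + 0 + 25560\right)} + \frac{4202786}{206743} = - \frac{3505260}{4 \left(- \frac{1}{15}\right) 25578} + \frac{4202786}{206743} = - \frac{3505260}{- \frac{34104}{5}} + \frac{4202786}{206743} = \left(-3505260\right) \left(- \frac{5}{34104}\right) + \frac{4202786}{206743} = \frac{1460525}{2842} + \frac{4202786}{206743} = \frac{313897637887}{587563606}$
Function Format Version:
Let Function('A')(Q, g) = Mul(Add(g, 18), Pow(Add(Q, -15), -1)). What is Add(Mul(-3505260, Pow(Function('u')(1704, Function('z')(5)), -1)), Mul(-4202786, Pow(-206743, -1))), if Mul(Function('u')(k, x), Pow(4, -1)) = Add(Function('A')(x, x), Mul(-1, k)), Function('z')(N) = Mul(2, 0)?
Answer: Rational(313897637887, 587563606) ≈ 534.24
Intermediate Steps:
Function('A')(Q, g) = Mul(Pow(Add(-15, Q), -1), Add(18, g)) (Function('A')(Q, g) = Mul(Add(18, g), Pow(Add(-15, Q), -1)) = Mul(Pow(Add(-15, Q), -1), Add(18, g)))
Function('z')(N) = 0
Function('u')(k, x) = Add(Mul(-4, k), Mul(4, Pow(Add(-15, x), -1), Add(18, x))) (Function('u')(k, x) = Mul(4, Add(Mul(Pow(Add(-15, x), -1), Add(18, x)), Mul(-1, k))) = Mul(4, Add(Mul(-1, k), Mul(Pow(Add(-15, x), -1), Add(18, x)))) = Add(Mul(-4, k), Mul(4, Pow(Add(-15, x), -1), Add(18, x))))
Add(Mul(-3505260, Pow(Function('u')(1704, Function('z')(5)), -1)), Mul(-4202786, Pow(-206743, -1))) = Add(Mul(-3505260, Pow(Mul(4, Pow(Add(-15, 0), -1), Add(18, 0, Mul(-1, 1704, Add(-15, 0)))), -1)), Mul(-4202786, Pow(-206743, -1))) = Add(Mul(-3505260, Pow(Mul(4, Pow(-15, -1), Add(18, 0, Mul(-1, 1704, -15))), -1)), Mul(-4202786, Rational(-1, 206743))) = Add(Mul(-3505260, Pow(Mul(4, Rational(-1, 15), Add(18, 0, 25560)), -1)), Rational(4202786, 206743)) = Add(Mul(-3505260, Pow(Mul(4, Rational(-1, 15), 25578), -1)), Rational(4202786, 206743)) = Add(Mul(-3505260, Pow(Rational(-34104, 5), -1)), Rational(4202786, 206743)) = Add(Mul(-3505260, Rational(-5, 34104)), Rational(4202786, 206743)) = Add(Rational(1460525, 2842), Rational(4202786, 206743)) = Rational(313897637887, 587563606)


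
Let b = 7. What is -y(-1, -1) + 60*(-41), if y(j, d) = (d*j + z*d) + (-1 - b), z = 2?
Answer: -2451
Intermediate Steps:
y(j, d) = -8 + 2*d + d*j (y(j, d) = (d*j + 2*d) + (-1 - 1*7) = (2*d + d*j) + (-1 - 7) = (2*d + d*j) - 8 = -8 + 2*d + d*j)
-y(-1, -1) + 60*(-41) = -(-8 + 2*(-1) - 1*(-1)) + 60*(-41) = -(-8 - 2 + 1) - 2460 = -1*(-9) - 2460 = 9 - 2460 = -2451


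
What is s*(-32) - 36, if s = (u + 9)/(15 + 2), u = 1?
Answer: -932/17 ≈ -54.824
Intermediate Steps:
s = 10/17 (s = (1 + 9)/(15 + 2) = 10/17 ≈ 0.58823)
s*(-32) - 36 = (10/17)*(-32) - 36 = -320/17 - 36 = -932/17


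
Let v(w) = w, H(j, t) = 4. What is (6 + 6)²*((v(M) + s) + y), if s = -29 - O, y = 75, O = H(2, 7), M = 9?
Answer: 7344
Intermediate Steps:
O = 4
s = -33 (s = -29 - 1*4 = -29 - 4 = -33)
(6 + 6)²*((v(M) + s) + y) = (6 + 6)²*((9 - 33) + 75) = 12²*(-24 + 75) = 144*51 = 7344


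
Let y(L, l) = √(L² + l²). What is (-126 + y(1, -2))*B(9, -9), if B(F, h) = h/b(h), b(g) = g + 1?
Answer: -567/4 + 9*√5/8 ≈ -139.23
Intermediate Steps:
b(g) = 1 + g
B(F, h) = h/(1 + h)
(-126 + y(1, -2))*B(9, -9) = (-126 + √(1² + (-2)²))*(-9/(1 - 9)) = (-126 + √(1 + 4))*(-9/(-8)) = (-126 + √5)*(-9*(-⅛)) = (-126 + √5)*(9/8) = -567/4 + 9*√5/8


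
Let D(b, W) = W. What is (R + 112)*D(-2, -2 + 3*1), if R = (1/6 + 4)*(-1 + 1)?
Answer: 112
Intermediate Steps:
R = 0 (R = (1*(1/6) + 4)*0 = (1/6 + 4)*0 = (25/6)*0 = 0)
(R + 112)*D(-2, -2 + 3*1) = (0 + 112)*(-2 + 3*1) = 112*(-2 + 3) = 112*1 = 112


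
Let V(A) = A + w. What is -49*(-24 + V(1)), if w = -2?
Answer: 1225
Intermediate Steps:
V(A) = -2 + A (V(A) = A - 2 = -2 + A)
-49*(-24 + V(1)) = -49*(-24 + (-2 + 1)) = -49*(-24 - 1) = -49*(-25) = 1225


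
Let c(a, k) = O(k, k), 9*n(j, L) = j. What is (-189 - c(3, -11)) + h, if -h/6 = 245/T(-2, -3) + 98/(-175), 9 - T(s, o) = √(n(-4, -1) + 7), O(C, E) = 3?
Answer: -613647/1675 - 441*√59/67 ≈ -416.91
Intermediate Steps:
n(j, L) = j/9
T(s, o) = 9 - √59/3 (T(s, o) = 9 - √((⅑)*(-4) + 7) = 9 - √(-4/9 + 7) = 9 - √(59/9) = 9 - √59/3)
c(a, k) = 3
h = 84/25 - 1470/(9 - √59/3) (h = -6*(245/(9 - √59/3) + 98/(-175)) = -6*(245/(9 - √59/3) + 98*(-1/175)) = -6*(245/(9 - √59/3) - 14/25) = -6*(-14/25 + 245/(9 - √59/3)) = 84/25 - 1470/(9 - √59/3) ≈ -224.91)
(-189 - c(3, -11)) + h = (-189 - 1*3) + (-292047/1675 - 441*√59/67) = (-189 - 3) + (-292047/1675 - 441*√59/67) = -192 + (-292047/1675 - 441*√59/67) = -613647/1675 - 441*√59/67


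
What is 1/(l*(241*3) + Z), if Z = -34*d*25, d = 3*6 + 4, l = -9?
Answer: -1/25207 ≈ -3.9672e-5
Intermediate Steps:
d = 22 (d = 18 + 4 = 22)
Z = -18700 (Z = -34*22*25 = -748*25 = -18700)
1/(l*(241*3) + Z) = 1/(-2169*3 - 18700) = 1/(-9*723 - 18700) = 1/(-6507 - 18700) = 1/(-25207) = -1/25207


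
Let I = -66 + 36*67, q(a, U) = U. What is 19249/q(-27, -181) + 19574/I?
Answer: -20807630/212313 ≈ -98.005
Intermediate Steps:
I = 2346 (I = -66 + 2412 = 2346)
19249/q(-27, -181) + 19574/I = 19249/(-181) + 19574/2346 = 19249*(-1/181) + 19574*(1/2346) = -19249/181 + 9787/1173 = -20807630/212313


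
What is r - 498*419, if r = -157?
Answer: -208819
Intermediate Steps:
r - 498*419 = -157 - 498*419 = -157 - 208662 = -208819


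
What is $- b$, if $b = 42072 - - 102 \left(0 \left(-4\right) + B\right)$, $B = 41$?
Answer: $-46254$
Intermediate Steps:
$b = 46254$ ($b = 42072 - - 102 \left(0 \left(-4\right) + 41\right) = 42072 - - 102 \left(0 + 41\right) = 42072 - \left(-102\right) 41 = 42072 - -4182 = 42072 + 4182 = 46254$)
$- b = \left(-1\right) 46254 = -46254$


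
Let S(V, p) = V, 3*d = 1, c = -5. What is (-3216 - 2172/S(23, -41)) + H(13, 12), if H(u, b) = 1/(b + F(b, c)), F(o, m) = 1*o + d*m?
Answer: -5101311/1541 ≈ -3310.4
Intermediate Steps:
d = ⅓ (d = (⅓)*1 = ⅓ ≈ 0.33333)
F(o, m) = o + m/3 (F(o, m) = 1*o + m/3 = o + m/3)
H(u, b) = 1/(-5/3 + 2*b) (H(u, b) = 1/(b + (b + (⅓)*(-5))) = 1/(b + (b - 5/3)) = 1/(b + (-5/3 + b)) = 1/(-5/3 + 2*b))
(-3216 - 2172/S(23, -41)) + H(13, 12) = (-3216 - 2172/23) + 3/(-5 + 6*12) = (-3216 - 2172*1/23) + 3/(-5 + 72) = (-3216 - 2172/23) + 3/67 = -76140/23 + 3*(1/67) = -76140/23 + 3/67 = -5101311/1541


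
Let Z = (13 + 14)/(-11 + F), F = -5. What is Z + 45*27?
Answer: 19413/16 ≈ 1213.3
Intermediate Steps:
Z = -27/16 (Z = (13 + 14)/(-11 - 5) = 27/(-16) = 27*(-1/16) = -27/16 ≈ -1.6875)
Z + 45*27 = -27/16 + 45*27 = -27/16 + 1215 = 19413/16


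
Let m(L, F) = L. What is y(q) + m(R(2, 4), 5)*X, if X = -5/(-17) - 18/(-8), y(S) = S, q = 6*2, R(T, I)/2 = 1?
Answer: 581/34 ≈ 17.088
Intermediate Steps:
R(T, I) = 2 (R(T, I) = 2*1 = 2)
q = 12
X = 173/68 (X = -5*(-1/17) - 18*(-⅛) = 5/17 + 9/4 = 173/68 ≈ 2.5441)
y(q) + m(R(2, 4), 5)*X = 12 + 2*(173/68) = 12 + 173/34 = 581/34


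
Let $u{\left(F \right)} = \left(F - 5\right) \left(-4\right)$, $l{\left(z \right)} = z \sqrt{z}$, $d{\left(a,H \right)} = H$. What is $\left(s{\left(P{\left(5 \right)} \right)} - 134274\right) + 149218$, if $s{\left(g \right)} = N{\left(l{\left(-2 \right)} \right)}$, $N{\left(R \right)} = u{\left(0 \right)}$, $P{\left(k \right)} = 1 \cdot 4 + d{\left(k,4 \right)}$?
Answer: $14964$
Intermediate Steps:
$l{\left(z \right)} = z^{\frac{3}{2}}$
$u{\left(F \right)} = 20 - 4 F$ ($u{\left(F \right)} = \left(-5 + F\right) \left(-4\right) = 20 - 4 F$)
$P{\left(k \right)} = 8$ ($P{\left(k \right)} = 1 \cdot 4 + 4 = 4 + 4 = 8$)
$N{\left(R \right)} = 20$ ($N{\left(R \right)} = 20 - 0 = 20 + 0 = 20$)
$s{\left(g \right)} = 20$
$\left(s{\left(P{\left(5 \right)} \right)} - 134274\right) + 149218 = \left(20 - 134274\right) + 149218 = -134254 + 149218 = 14964$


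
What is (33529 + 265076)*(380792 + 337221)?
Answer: 214402271865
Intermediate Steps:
(33529 + 265076)*(380792 + 337221) = 298605*718013 = 214402271865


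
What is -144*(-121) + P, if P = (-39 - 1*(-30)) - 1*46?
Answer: 17369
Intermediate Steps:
P = -55 (P = (-39 + 30) - 46 = -9 - 46 = -55)
-144*(-121) + P = -144*(-121) - 55 = 17424 - 55 = 17369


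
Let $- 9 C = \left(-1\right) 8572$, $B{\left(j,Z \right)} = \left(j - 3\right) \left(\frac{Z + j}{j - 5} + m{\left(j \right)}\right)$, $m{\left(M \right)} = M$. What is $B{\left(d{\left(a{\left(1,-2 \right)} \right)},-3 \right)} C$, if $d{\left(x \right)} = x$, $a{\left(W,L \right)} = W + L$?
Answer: $\frac{34288}{27} \approx 1269.9$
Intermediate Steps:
$a{\left(W,L \right)} = L + W$
$B{\left(j,Z \right)} = \left(-3 + j\right) \left(j + \frac{Z + j}{-5 + j}\right)$ ($B{\left(j,Z \right)} = \left(j - 3\right) \left(\frac{Z + j}{j - 5} + j\right) = \left(-3 + j\right) \left(\frac{Z + j}{-5 + j} + j\right) = \left(-3 + j\right) \left(j + \frac{Z + j}{-5 + j}\right)$)
$C = \frac{8572}{9}$ ($C = - \frac{\left(-1\right) 8572}{9} = \left(- \frac{1}{9}\right) \left(-8572\right) = \frac{8572}{9} \approx 952.44$)
$B{\left(d{\left(a{\left(1,-2 \right)} \right)},-3 \right)} C = \frac{\left(-2 + 1\right)^{3} - 7 \left(-2 + 1\right)^{2} - -9 + 12 \left(-2 + 1\right) - 3 \left(-2 + 1\right)}{-5 + \left(-2 + 1\right)} \frac{8572}{9} = \frac{\left(-1\right)^{3} - 7 \left(-1\right)^{2} + 9 + 12 \left(-1\right) - -3}{-5 - 1} \cdot \frac{8572}{9} = \frac{-1 - 7 + 9 - 12 + 3}{-6} \cdot \frac{8572}{9} = - \frac{-1 - 7 + 9 - 12 + 3}{6} \cdot \frac{8572}{9} = \left(- \frac{1}{6}\right) \left(-8\right) \frac{8572}{9} = \frac{4}{3} \cdot \frac{8572}{9} = \frac{34288}{27}$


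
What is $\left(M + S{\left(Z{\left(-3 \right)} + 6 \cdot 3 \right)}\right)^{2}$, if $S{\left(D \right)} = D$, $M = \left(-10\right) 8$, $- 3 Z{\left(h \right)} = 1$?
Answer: $\frac{34969}{9} \approx 3885.4$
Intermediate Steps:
$Z{\left(h \right)} = - \frac{1}{3}$ ($Z{\left(h \right)} = \left(- \frac{1}{3}\right) 1 = - \frac{1}{3}$)
$M = -80$
$\left(M + S{\left(Z{\left(-3 \right)} + 6 \cdot 3 \right)}\right)^{2} = \left(-80 + \left(- \frac{1}{3} + 6 \cdot 3\right)\right)^{2} = \left(-80 + \left(- \frac{1}{3} + 18\right)\right)^{2} = \left(-80 + \frac{53}{3}\right)^{2} = \left(- \frac{187}{3}\right)^{2} = \frac{34969}{9}$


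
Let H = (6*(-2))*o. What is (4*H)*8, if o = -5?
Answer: 1920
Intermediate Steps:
H = 60 (H = (6*(-2))*(-5) = -12*(-5) = 60)
(4*H)*8 = (4*60)*8 = 240*8 = 1920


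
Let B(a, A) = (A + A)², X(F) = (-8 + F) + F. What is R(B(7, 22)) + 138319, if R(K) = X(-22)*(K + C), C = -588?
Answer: 68223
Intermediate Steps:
X(F) = -8 + 2*F
B(a, A) = 4*A² (B(a, A) = (2*A)² = 4*A²)
R(K) = 30576 - 52*K (R(K) = (-8 + 2*(-22))*(K - 588) = (-8 - 44)*(-588 + K) = -52*(-588 + K) = 30576 - 52*K)
R(B(7, 22)) + 138319 = (30576 - 208*22²) + 138319 = (30576 - 208*484) + 138319 = (30576 - 52*1936) + 138319 = (30576 - 100672) + 138319 = -70096 + 138319 = 68223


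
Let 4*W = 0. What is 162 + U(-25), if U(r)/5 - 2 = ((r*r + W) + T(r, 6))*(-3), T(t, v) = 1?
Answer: -9218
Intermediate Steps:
W = 0 (W = (¼)*0 = 0)
U(r) = -5 - 15*r² (U(r) = 10 + 5*(((r*r + 0) + 1)*(-3)) = 10 + 5*(((r² + 0) + 1)*(-3)) = 10 + 5*((r² + 1)*(-3)) = 10 + 5*((1 + r²)*(-3)) = 10 + 5*(-3 - 3*r²) = 10 + (-15 - 15*r²) = -5 - 15*r²)
162 + U(-25) = 162 + (-5 - 15*(-25)²) = 162 + (-5 - 15*625) = 162 + (-5 - 9375) = 162 - 9380 = -9218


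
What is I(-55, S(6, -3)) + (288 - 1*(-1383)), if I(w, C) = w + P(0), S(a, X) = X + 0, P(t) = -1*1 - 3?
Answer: 1612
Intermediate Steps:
P(t) = -4 (P(t) = -1 - 3 = -4)
S(a, X) = X
I(w, C) = -4 + w (I(w, C) = w - 4 = -4 + w)
I(-55, S(6, -3)) + (288 - 1*(-1383)) = (-4 - 55) + (288 - 1*(-1383)) = -59 + (288 + 1383) = -59 + 1671 = 1612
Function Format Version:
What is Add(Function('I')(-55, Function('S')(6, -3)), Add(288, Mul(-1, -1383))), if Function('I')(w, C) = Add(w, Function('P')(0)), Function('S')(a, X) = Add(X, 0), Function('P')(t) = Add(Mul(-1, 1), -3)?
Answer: 1612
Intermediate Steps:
Function('P')(t) = -4 (Function('P')(t) = Add(-1, -3) = -4)
Function('S')(a, X) = X
Function('I')(w, C) = Add(-4, w) (Function('I')(w, C) = Add(w, -4) = Add(-4, w))
Add(Function('I')(-55, Function('S')(6, -3)), Add(288, Mul(-1, -1383))) = Add(Add(-4, -55), Add(288, Mul(-1, -1383))) = Add(-59, Add(288, 1383)) = Add(-59, 1671) = 1612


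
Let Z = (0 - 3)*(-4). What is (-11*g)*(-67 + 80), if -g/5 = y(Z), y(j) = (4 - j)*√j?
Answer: -11440*√3 ≈ -19815.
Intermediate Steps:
Z = 12 (Z = -3*(-4) = 12)
y(j) = √j*(4 - j)
g = 80*√3 (g = -5*√12*(4 - 1*12) = -5*2*√3*(4 - 12) = -5*2*√3*(-8) = -(-80)*√3 = 80*√3 ≈ 138.56)
(-11*g)*(-67 + 80) = (-880*√3)*(-67 + 80) = -880*√3*13 = -11440*√3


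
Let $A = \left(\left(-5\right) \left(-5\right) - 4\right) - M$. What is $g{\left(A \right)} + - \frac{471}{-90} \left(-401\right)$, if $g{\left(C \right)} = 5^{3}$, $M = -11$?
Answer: $- \frac{59207}{30} \approx -1973.6$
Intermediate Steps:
$A = 32$ ($A = \left(\left(-5\right) \left(-5\right) - 4\right) - -11 = \left(25 - 4\right) + 11 = 21 + 11 = 32$)
$g{\left(C \right)} = 125$
$g{\left(A \right)} + - \frac{471}{-90} \left(-401\right) = 125 + - \frac{471}{-90} \left(-401\right) = 125 + \left(-471\right) \left(- \frac{1}{90}\right) \left(-401\right) = 125 + \frac{157}{30} \left(-401\right) = 125 - \frac{62957}{30} = - \frac{59207}{30}$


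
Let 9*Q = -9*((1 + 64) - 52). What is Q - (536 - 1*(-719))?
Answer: -1268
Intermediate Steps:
Q = -13 (Q = (-9*((1 + 64) - 52))/9 = (-9*(65 - 52))/9 = (-9*13)/9 = (1/9)*(-117) = -13)
Q - (536 - 1*(-719)) = -13 - (536 - 1*(-719)) = -13 - (536 + 719) = -13 - 1*1255 = -13 - 1255 = -1268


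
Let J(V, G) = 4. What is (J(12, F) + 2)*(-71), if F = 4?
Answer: -426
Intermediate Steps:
(J(12, F) + 2)*(-71) = (4 + 2)*(-71) = 6*(-71) = -426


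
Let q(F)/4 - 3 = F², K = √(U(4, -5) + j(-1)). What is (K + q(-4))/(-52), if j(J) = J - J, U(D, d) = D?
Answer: -3/2 ≈ -1.5000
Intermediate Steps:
j(J) = 0
K = 2 (K = √(4 + 0) = √4 = 2)
q(F) = 12 + 4*F²
(K + q(-4))/(-52) = (2 + (12 + 4*(-4)²))/(-52) = -(2 + (12 + 4*16))/52 = -(2 + (12 + 64))/52 = -(2 + 76)/52 = -1/52*78 = -3/2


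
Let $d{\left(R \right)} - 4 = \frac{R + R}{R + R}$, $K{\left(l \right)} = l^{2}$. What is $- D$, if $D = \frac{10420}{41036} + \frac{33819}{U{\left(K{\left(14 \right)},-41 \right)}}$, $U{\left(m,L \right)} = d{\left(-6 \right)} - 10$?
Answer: $\frac{346936096}{51295} \approx 6763.5$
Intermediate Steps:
$d{\left(R \right)} = 5$ ($d{\left(R \right)} = 4 + \frac{R + R}{R + R} = 4 + \frac{2 R}{2 R} = 4 + 2 R \frac{1}{2 R} = 4 + 1 = 5$)
$U{\left(m,L \right)} = -5$ ($U{\left(m,L \right)} = 5 - 10 = -5$)
$D = - \frac{346936096}{51295}$ ($D = \frac{10420}{41036} + \frac{33819}{-5} = 10420 \cdot \frac{1}{41036} + 33819 \left(- \frac{1}{5}\right) = \frac{2605}{10259} - \frac{33819}{5} = - \frac{346936096}{51295} \approx -6763.5$)
$- D = \left(-1\right) \left(- \frac{346936096}{51295}\right) = \frac{346936096}{51295}$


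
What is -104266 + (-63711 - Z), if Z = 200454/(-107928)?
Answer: -3021536867/17988 ≈ -1.6798e+5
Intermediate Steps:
Z = -33409/17988 (Z = 200454*(-1/107928) = -33409/17988 ≈ -1.8573)
-104266 + (-63711 - Z) = -104266 + (-63711 - 1*(-33409/17988)) = -104266 + (-63711 + 33409/17988) = -104266 - 1146000059/17988 = -3021536867/17988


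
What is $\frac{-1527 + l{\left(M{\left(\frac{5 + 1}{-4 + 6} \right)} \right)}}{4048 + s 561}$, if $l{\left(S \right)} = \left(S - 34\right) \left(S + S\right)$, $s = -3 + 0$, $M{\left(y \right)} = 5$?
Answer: $- \frac{1817}{2365} \approx -0.76829$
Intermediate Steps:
$s = -3$
$l{\left(S \right)} = 2 S \left(-34 + S\right)$ ($l{\left(S \right)} = \left(-34 + S\right) 2 S = 2 S \left(-34 + S\right)$)
$\frac{-1527 + l{\left(M{\left(\frac{5 + 1}{-4 + 6} \right)} \right)}}{4048 + s 561} = \frac{-1527 + 2 \cdot 5 \left(-34 + 5\right)}{4048 - 1683} = \frac{-1527 + 2 \cdot 5 \left(-29\right)}{4048 - 1683} = \frac{-1527 - 290}{2365} = \left(-1817\right) \frac{1}{2365} = - \frac{1817}{2365}$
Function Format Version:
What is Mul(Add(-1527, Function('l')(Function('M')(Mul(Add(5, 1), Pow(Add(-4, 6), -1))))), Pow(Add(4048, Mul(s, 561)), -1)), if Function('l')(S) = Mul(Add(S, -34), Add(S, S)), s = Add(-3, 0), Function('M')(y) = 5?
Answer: Rational(-1817, 2365) ≈ -0.76829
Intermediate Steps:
s = -3
Function('l')(S) = Mul(2, S, Add(-34, S)) (Function('l')(S) = Mul(Add(-34, S), Mul(2, S)) = Mul(2, S, Add(-34, S)))
Mul(Add(-1527, Function('l')(Function('M')(Mul(Add(5, 1), Pow(Add(-4, 6), -1))))), Pow(Add(4048, Mul(s, 561)), -1)) = Mul(Add(-1527, Mul(2, 5, Add(-34, 5))), Pow(Add(4048, Mul(-3, 561)), -1)) = Mul(Add(-1527, Mul(2, 5, -29)), Pow(Add(4048, -1683), -1)) = Mul(Add(-1527, -290), Pow(2365, -1)) = Mul(-1817, Rational(1, 2365)) = Rational(-1817, 2365)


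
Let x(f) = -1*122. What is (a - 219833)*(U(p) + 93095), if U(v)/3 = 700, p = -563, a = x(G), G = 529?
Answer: -20938616225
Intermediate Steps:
x(f) = -122
a = -122
U(v) = 2100 (U(v) = 3*700 = 2100)
(a - 219833)*(U(p) + 93095) = (-122 - 219833)*(2100 + 93095) = -219955*95195 = -20938616225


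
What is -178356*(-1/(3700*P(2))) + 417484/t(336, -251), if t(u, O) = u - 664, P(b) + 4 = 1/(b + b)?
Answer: -487590939/379250 ≈ -1285.7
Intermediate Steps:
P(b) = -4 + 1/(2*b) (P(b) = -4 + 1/(b + b) = -4 + 1/(2*b))
t(u, O) = -664 + u
-178356*(-1/(3700*P(2))) + 417484/t(336, -251) = -178356*(-1/(3700*(-4 + (1/2)/2))) + 417484/(-664 + 336) = -178356*(-1/(3700*(-4 + (1/2)*(1/2)))) + 417484/(-328) = -178356*(-1/(3700*(-4 + 1/4))) + 417484*(-1/328) = -178356/((-15/4*(-3700))) - 104371/82 = -178356/13875 - 104371/82 = -178356*1/13875 - 104371/82 = -59452/4625 - 104371/82 = -487590939/379250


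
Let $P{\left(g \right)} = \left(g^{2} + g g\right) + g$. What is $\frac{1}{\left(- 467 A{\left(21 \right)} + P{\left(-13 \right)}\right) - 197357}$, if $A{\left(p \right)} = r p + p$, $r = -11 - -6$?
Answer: $- \frac{1}{157804} \approx -6.337 \cdot 10^{-6}$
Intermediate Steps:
$r = -5$ ($r = -11 + 6 = -5$)
$A{\left(p \right)} = - 4 p$ ($A{\left(p \right)} = - 5 p + p = - 4 p$)
$P{\left(g \right)} = g + 2 g^{2}$ ($P{\left(g \right)} = \left(g^{2} + g^{2}\right) + g = 2 g^{2} + g = g + 2 g^{2}$)
$\frac{1}{\left(- 467 A{\left(21 \right)} + P{\left(-13 \right)}\right) - 197357} = \frac{1}{\left(- 467 \left(\left(-4\right) 21\right) - 13 \left(1 + 2 \left(-13\right)\right)\right) - 197357} = \frac{1}{\left(\left(-467\right) \left(-84\right) - 13 \left(1 - 26\right)\right) - 197357} = \frac{1}{\left(39228 - -325\right) - 197357} = \frac{1}{\left(39228 + 325\right) - 197357} = \frac{1}{39553 - 197357} = \frac{1}{-157804} = - \frac{1}{157804}$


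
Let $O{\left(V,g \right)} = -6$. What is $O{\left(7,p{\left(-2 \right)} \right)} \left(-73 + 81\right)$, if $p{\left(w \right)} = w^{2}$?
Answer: $-48$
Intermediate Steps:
$O{\left(7,p{\left(-2 \right)} \right)} \left(-73 + 81\right) = - 6 \left(-73 + 81\right) = \left(-6\right) 8 = -48$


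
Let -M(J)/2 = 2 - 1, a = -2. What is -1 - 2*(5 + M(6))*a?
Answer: 11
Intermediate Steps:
M(J) = -2 (M(J) = -2*(2 - 1) = -2*1 = -2)
-1 - 2*(5 + M(6))*a = -1 - 2*(5 - 2)*(-2) = -1 - 6*(-2) = -1 - 2*(-6) = -1 + 12 = 11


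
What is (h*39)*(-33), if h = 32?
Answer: -41184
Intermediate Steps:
(h*39)*(-33) = (32*39)*(-33) = 1248*(-33) = -41184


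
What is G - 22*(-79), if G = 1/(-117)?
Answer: 203345/117 ≈ 1738.0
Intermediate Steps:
G = -1/117 ≈ -0.0085470
G - 22*(-79) = -1/117 - 22*(-79) = -1/117 + 1738 = 203345/117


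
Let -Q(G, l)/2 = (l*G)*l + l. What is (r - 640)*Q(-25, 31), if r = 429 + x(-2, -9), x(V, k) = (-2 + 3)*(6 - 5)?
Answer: -10077480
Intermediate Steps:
x(V, k) = 1 (x(V, k) = 1*1 = 1)
Q(G, l) = -2*l - 2*G*l**2 (Q(G, l) = -2*((l*G)*l + l) = -2*((G*l)*l + l) = -2*(G*l**2 + l) = -2*(l + G*l**2) = -2*l - 2*G*l**2)
r = 430 (r = 429 + 1 = 430)
(r - 640)*Q(-25, 31) = (430 - 640)*(-2*31*(1 - 25*31)) = -(-420)*31*(1 - 775) = -(-420)*31*(-774) = -210*47988 = -10077480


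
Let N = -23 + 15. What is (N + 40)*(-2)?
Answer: -64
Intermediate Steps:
N = -8
(N + 40)*(-2) = (-8 + 40)*(-2) = 32*(-2) = -64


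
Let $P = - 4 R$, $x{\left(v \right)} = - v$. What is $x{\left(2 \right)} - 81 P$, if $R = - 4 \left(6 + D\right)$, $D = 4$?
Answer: $-12962$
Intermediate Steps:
$R = -40$ ($R = - 4 \left(6 + 4\right) = \left(-4\right) 10 = -40$)
$P = 160$ ($P = \left(-4\right) \left(-40\right) = 160$)
$x{\left(2 \right)} - 81 P = \left(-1\right) 2 - 12960 = -2 - 12960 = -12962$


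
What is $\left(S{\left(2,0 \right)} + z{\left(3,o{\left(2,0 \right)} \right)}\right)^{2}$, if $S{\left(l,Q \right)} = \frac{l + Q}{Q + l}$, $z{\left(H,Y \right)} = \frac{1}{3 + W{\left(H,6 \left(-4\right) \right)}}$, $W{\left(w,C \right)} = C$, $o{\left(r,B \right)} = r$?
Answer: $\frac{400}{441} \approx 0.90703$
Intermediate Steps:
$z{\left(H,Y \right)} = - \frac{1}{21}$ ($z{\left(H,Y \right)} = \frac{1}{3 + 6 \left(-4\right)} = \frac{1}{3 - 24} = \frac{1}{-21} = - \frac{1}{21}$)
$S{\left(l,Q \right)} = 1$ ($S{\left(l,Q \right)} = \frac{Q + l}{Q + l} = 1$)
$\left(S{\left(2,0 \right)} + z{\left(3,o{\left(2,0 \right)} \right)}\right)^{2} = \left(1 - \frac{1}{21}\right)^{2} = \left(\frac{20}{21}\right)^{2} = \frac{400}{441}$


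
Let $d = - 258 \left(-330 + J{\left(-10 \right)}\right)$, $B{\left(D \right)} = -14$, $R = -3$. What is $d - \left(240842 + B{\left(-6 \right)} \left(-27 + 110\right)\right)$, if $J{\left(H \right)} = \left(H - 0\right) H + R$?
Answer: $-179566$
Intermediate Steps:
$J{\left(H \right)} = -3 + H^{2}$ ($J{\left(H \right)} = \left(H - 0\right) H - 3 = \left(H + 0\right) H - 3 = H H - 3 = H^{2} - 3 = -3 + H^{2}$)
$d = 60114$ ($d = - 258 \left(-330 - \left(3 - \left(-10\right)^{2}\right)\right) = - 258 \left(-330 + \left(-3 + 100\right)\right) = - 258 \left(-330 + 97\right) = \left(-258\right) \left(-233\right) = 60114$)
$d - \left(240842 + B{\left(-6 \right)} \left(-27 + 110\right)\right) = 60114 - \left(240842 - 14 \left(-27 + 110\right)\right) = 60114 - \left(240842 - 1162\right) = 60114 - 239680 = -179566$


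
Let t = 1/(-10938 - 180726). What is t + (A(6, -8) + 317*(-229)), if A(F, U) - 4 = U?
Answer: -13914231409/191664 ≈ -72597.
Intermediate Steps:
t = -1/191664 (t = 1/(-191664) = -1/191664 ≈ -5.2175e-6)
A(F, U) = 4 + U
t + (A(6, -8) + 317*(-229)) = -1/191664 + ((4 - 8) + 317*(-229)) = -1/191664 + (-4 - 72593) = -1/191664 - 72597 = -13914231409/191664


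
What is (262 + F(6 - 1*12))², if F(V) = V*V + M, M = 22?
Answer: 102400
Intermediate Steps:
F(V) = 22 + V² (F(V) = V*V + 22 = V² + 22 = 22 + V²)
(262 + F(6 - 1*12))² = (262 + (22 + (6 - 1*12)²))² = (262 + (22 + (6 - 12)²))² = (262 + (22 + (-6)²))² = (262 + (22 + 36))² = (262 + 58)² = 320² = 102400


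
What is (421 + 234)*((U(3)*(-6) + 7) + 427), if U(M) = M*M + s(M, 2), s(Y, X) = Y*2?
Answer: 225320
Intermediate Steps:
s(Y, X) = 2*Y
U(M) = M**2 + 2*M (U(M) = M*M + 2*M = M**2 + 2*M)
(421 + 234)*((U(3)*(-6) + 7) + 427) = (421 + 234)*(((3*(2 + 3))*(-6) + 7) + 427) = 655*(((3*5)*(-6) + 7) + 427) = 655*((15*(-6) + 7) + 427) = 655*((-90 + 7) + 427) = 655*(-83 + 427) = 655*344 = 225320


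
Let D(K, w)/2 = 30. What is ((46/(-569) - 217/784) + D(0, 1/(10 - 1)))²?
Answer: 14446757190321/4061257984 ≈ 3557.2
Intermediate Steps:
D(K, w) = 60 (D(K, w) = 2*30 = 60)
((46/(-569) - 217/784) + D(0, 1/(10 - 1)))² = ((46/(-569) - 217/784) + 60)² = ((46*(-1/569) - 217*1/784) + 60)² = ((-46/569 - 31/112) + 60)² = (-22791/63728 + 60)² = (3800889/63728)² = 14446757190321/4061257984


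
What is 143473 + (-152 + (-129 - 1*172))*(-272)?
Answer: 266689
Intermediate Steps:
143473 + (-152 + (-129 - 1*172))*(-272) = 143473 + (-152 + (-129 - 172))*(-272) = 143473 + (-152 - 301)*(-272) = 143473 - 453*(-272) = 143473 + 123216 = 266689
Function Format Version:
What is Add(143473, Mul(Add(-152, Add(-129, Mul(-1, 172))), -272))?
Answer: 266689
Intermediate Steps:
Add(143473, Mul(Add(-152, Add(-129, Mul(-1, 172))), -272)) = Add(143473, Mul(Add(-152, Add(-129, -172)), -272)) = Add(143473, Mul(Add(-152, -301), -272)) = Add(143473, Mul(-453, -272)) = Add(143473, 123216) = 266689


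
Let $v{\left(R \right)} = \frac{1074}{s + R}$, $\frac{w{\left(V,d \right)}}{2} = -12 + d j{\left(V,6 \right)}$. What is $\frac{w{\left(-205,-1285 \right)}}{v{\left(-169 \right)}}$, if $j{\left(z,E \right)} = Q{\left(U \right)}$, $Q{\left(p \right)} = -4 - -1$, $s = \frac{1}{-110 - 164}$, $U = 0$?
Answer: $- \frac{59319267}{49046} \approx -1209.5$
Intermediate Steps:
$s = - \frac{1}{274}$ ($s = \frac{1}{-274} = - \frac{1}{274} \approx -0.0036496$)
$Q{\left(p \right)} = -3$ ($Q{\left(p \right)} = -4 + 1 = -3$)
$j{\left(z,E \right)} = -3$
$w{\left(V,d \right)} = -24 - 6 d$ ($w{\left(V,d \right)} = 2 \left(-12 + d \left(-3\right)\right) = 2 \left(-12 - 3 d\right) = -24 - 6 d$)
$v{\left(R \right)} = \frac{1074}{- \frac{1}{274} + R}$
$\frac{w{\left(-205,-1285 \right)}}{v{\left(-169 \right)}} = \frac{-24 - -7710}{294276 \frac{1}{-1 + 274 \left(-169\right)}} = \frac{-24 + 7710}{294276 \frac{1}{-1 - 46306}} = \frac{7686}{294276 \frac{1}{-46307}} = \frac{7686}{294276 \left(- \frac{1}{46307}\right)} = \frac{7686}{- \frac{294276}{46307}} = 7686 \left(- \frac{46307}{294276}\right) = - \frac{59319267}{49046}$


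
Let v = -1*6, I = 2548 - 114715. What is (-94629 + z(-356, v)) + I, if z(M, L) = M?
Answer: -207152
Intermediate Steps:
I = -112167
v = -6
(-94629 + z(-356, v)) + I = (-94629 - 356) - 112167 = -94985 - 112167 = -207152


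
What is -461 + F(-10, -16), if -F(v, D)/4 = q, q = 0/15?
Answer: -461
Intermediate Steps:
q = 0 (q = 0*(1/15) = 0)
F(v, D) = 0 (F(v, D) = -4*0 = 0)
-461 + F(-10, -16) = -461 + 0 = -461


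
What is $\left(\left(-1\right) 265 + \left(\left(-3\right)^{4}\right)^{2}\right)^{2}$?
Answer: $39639616$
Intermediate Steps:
$\left(\left(-1\right) 265 + \left(\left(-3\right)^{4}\right)^{2}\right)^{2} = \left(-265 + 81^{2}\right)^{2} = \left(-265 + 6561\right)^{2} = 6296^{2} = 39639616$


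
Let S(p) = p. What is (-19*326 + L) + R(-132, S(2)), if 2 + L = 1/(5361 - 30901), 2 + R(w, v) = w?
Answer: -161668201/25540 ≈ -6330.0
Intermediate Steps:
R(w, v) = -2 + w
L = -51081/25540 (L = -2 + 1/(5361 - 30901) = -2 + 1/(-25540) = -2 - 1/25540 = -51081/25540 ≈ -2.0000)
(-19*326 + L) + R(-132, S(2)) = (-19*326 - 51081/25540) + (-2 - 132) = (-6194 - 51081/25540) - 134 = -158245841/25540 - 134 = -161668201/25540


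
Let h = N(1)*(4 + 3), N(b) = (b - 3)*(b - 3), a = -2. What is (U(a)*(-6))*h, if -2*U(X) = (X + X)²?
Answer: 1344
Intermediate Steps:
N(b) = (-3 + b)² (N(b) = (-3 + b)*(-3 + b) = (-3 + b)²)
U(X) = -2*X² (U(X) = -(X + X)²/2 = -4*X²/2 = -2*X²)
h = 28 (h = (-3 + 1)²*(4 + 3) = (-2)²*7 = 4*7 = 28)
(U(a)*(-6))*h = (-2*(-2)²*(-6))*28 = (-2*4*(-6))*28 = -8*(-6)*28 = 48*28 = 1344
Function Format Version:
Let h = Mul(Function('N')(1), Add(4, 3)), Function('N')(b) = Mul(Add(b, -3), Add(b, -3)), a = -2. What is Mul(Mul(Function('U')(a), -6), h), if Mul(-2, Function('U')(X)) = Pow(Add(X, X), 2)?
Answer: 1344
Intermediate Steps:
Function('N')(b) = Pow(Add(-3, b), 2) (Function('N')(b) = Mul(Add(-3, b), Add(-3, b)) = Pow(Add(-3, b), 2))
Function('U')(X) = Mul(-2, Pow(X, 2)) (Function('U')(X) = Mul(Rational(-1, 2), Pow(Add(X, X), 2)) = Mul(Rational(-1, 2), Pow(Mul(2, X), 2)) = Mul(Rational(-1, 2), Mul(4, Pow(X, 2))) = Mul(-2, Pow(X, 2)))
h = 28 (h = Mul(Pow(Add(-3, 1), 2), Add(4, 3)) = Mul(Pow(-2, 2), 7) = Mul(4, 7) = 28)
Mul(Mul(Function('U')(a), -6), h) = Mul(Mul(Mul(-2, Pow(-2, 2)), -6), 28) = Mul(Mul(Mul(-2, 4), -6), 28) = Mul(Mul(-8, -6), 28) = Mul(48, 28) = 1344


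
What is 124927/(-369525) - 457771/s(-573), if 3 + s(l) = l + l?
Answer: 56338095884/141528075 ≈ 398.07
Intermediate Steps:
s(l) = -3 + 2*l (s(l) = -3 + (l + l) = -3 + 2*l)
124927/(-369525) - 457771/s(-573) = 124927/(-369525) - 457771/(-3 + 2*(-573)) = 124927*(-1/369525) - 457771/(-3 - 1146) = -124927/369525 - 457771/(-1149) = -124927/369525 - 457771*(-1/1149) = -124927/369525 + 457771/1149 = 56338095884/141528075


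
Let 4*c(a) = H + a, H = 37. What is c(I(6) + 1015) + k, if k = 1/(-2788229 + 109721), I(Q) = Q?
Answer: 708465365/2678508 ≈ 264.50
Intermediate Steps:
c(a) = 37/4 + a/4 (c(a) = (37 + a)/4 = 37/4 + a/4)
k = -1/2678508 (k = 1/(-2678508) = -1/2678508 ≈ -3.7334e-7)
c(I(6) + 1015) + k = (37/4 + (6 + 1015)/4) - 1/2678508 = (37/4 + (1/4)*1021) - 1/2678508 = (37/4 + 1021/4) - 1/2678508 = 529/2 - 1/2678508 = 708465365/2678508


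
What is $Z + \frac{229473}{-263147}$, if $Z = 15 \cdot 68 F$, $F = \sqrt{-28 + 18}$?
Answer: $- \frac{229473}{263147} + 1020 i \sqrt{10} \approx -0.87203 + 3225.5 i$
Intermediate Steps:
$F = i \sqrt{10}$ ($F = \sqrt{-10} = i \sqrt{10} \approx 3.1623 i$)
$Z = 1020 i \sqrt{10}$ ($Z = 15 \cdot 68 i \sqrt{10} = 1020 i \sqrt{10} \approx 3225.5 i$)
$Z + \frac{229473}{-263147} = 1020 i \sqrt{10} + \frac{229473}{-263147} = 1020 i \sqrt{10} + 229473 \left(- \frac{1}{263147}\right) = 1020 i \sqrt{10} - \frac{229473}{263147} = - \frac{229473}{263147} + 1020 i \sqrt{10}$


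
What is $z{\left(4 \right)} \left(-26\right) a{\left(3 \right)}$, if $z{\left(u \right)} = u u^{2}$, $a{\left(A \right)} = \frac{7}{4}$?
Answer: $-2912$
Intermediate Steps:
$a{\left(A \right)} = \frac{7}{4}$ ($a{\left(A \right)} = 7 \cdot \frac{1}{4} = \frac{7}{4}$)
$z{\left(u \right)} = u^{3}$
$z{\left(4 \right)} \left(-26\right) a{\left(3 \right)} = 4^{3} \left(-26\right) \frac{7}{4} = 64 \left(-26\right) \frac{7}{4} = \left(-1664\right) \frac{7}{4} = -2912$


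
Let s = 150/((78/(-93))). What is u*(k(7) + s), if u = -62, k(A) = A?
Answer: 138508/13 ≈ 10654.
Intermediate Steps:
s = -2325/13 (s = 150/((78*(-1/93))) = 150/(-26/31) = 150*(-31/26) = -2325/13 ≈ -178.85)
u*(k(7) + s) = -62*(7 - 2325/13) = -62*(-2234/13) = 138508/13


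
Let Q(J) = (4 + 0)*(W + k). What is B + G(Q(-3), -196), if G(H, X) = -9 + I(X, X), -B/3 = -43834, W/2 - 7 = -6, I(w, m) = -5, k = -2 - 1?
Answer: 131488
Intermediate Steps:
k = -3
W = 2 (W = 14 + 2*(-6) = 14 - 12 = 2)
B = 131502 (B = -3*(-43834) = 131502)
Q(J) = -4 (Q(J) = (4 + 0)*(2 - 3) = 4*(-1) = -4)
G(H, X) = -14 (G(H, X) = -9 - 5 = -14)
B + G(Q(-3), -196) = 131502 - 14 = 131488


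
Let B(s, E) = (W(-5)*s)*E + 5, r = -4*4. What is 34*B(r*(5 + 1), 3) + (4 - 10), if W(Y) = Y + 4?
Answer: 9956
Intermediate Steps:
W(Y) = 4 + Y
r = -16
B(s, E) = 5 - E*s (B(s, E) = ((4 - 5)*s)*E + 5 = (-s)*E + 5 = -E*s + 5 = 5 - E*s)
34*B(r*(5 + 1), 3) + (4 - 10) = 34*(5 - 1*3*(-16*(5 + 1))) + (4 - 10) = 34*(5 - 1*3*(-16*6)) - 6 = 34*(5 - 1*3*(-96)) - 6 = 34*(5 + 288) - 6 = 34*293 - 6 = 9962 - 6 = 9956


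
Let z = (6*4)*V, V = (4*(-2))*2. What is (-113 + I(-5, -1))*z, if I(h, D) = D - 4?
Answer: 45312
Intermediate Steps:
V = -16 (V = -8*2 = -16)
I(h, D) = -4 + D
z = -384 (z = (6*4)*(-16) = 24*(-16) = -384)
(-113 + I(-5, -1))*z = (-113 + (-4 - 1))*(-384) = (-113 - 5)*(-384) = -118*(-384) = 45312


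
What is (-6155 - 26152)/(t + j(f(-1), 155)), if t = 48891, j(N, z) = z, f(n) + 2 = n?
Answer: -32307/49046 ≈ -0.65871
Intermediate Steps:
f(n) = -2 + n
(-6155 - 26152)/(t + j(f(-1), 155)) = (-6155 - 26152)/(48891 + 155) = -32307/49046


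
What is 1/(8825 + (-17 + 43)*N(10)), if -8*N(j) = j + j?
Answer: 1/8760 ≈ 0.00011416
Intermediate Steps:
N(j) = -j/4 (N(j) = -(j + j)/8 = -j/4)
1/(8825 + (-17 + 43)*N(10)) = 1/(8825 + (-17 + 43)*(-1/4*10)) = 1/(8825 + 26*(-5/2)) = 1/(8825 - 65) = 1/8760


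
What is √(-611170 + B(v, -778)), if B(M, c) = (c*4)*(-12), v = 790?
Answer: I*√573826 ≈ 757.51*I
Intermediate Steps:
B(M, c) = -48*c (B(M, c) = (4*c)*(-12) = -48*c)
√(-611170 + B(v, -778)) = √(-611170 - 48*(-778)) = √(-611170 + 37344) = √(-573826) = I*√573826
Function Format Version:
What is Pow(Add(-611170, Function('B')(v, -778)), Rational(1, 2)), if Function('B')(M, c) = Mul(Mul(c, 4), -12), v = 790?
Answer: Mul(I, Pow(573826, Rational(1, 2))) ≈ Mul(757.51, I)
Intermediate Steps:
Function('B')(M, c) = Mul(-48, c) (Function('B')(M, c) = Mul(Mul(4, c), -12) = Mul(-48, c))
Pow(Add(-611170, Function('B')(v, -778)), Rational(1, 2)) = Pow(Add(-611170, Mul(-48, -778)), Rational(1, 2)) = Pow(Add(-611170, 37344), Rational(1, 2)) = Pow(-573826, Rational(1, 2)) = Mul(I, Pow(573826, Rational(1, 2)))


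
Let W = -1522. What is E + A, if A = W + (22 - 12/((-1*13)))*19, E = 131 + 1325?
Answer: 4804/13 ≈ 369.54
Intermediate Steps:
E = 1456
A = -14124/13 (A = -1522 + (22 - 12/((-1*13)))*19 = -1522 + (22 - 12/(-13))*19 = -1522 + (22 - 12*(-1/13))*19 = -1522 + (22 + 12/13)*19 = -1522 + (298/13)*19 = -1522 + 5662/13 = -14124/13 ≈ -1086.5)
E + A = 1456 - 14124/13 = 4804/13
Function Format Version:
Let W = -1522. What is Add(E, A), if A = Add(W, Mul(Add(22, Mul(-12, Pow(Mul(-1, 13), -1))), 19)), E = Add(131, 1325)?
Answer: Rational(4804, 13) ≈ 369.54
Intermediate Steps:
E = 1456
A = Rational(-14124, 13) (A = Add(-1522, Mul(Add(22, Mul(-12, Pow(Mul(-1, 13), -1))), 19)) = Add(-1522, Mul(Add(22, Mul(-12, Pow(-13, -1))), 19)) = Add(-1522, Mul(Add(22, Mul(-12, Rational(-1, 13))), 19)) = Add(-1522, Mul(Add(22, Rational(12, 13)), 19)) = Add(-1522, Mul(Rational(298, 13), 19)) = Add(-1522, Rational(5662, 13)) = Rational(-14124, 13) ≈ -1086.5)
Add(E, A) = Add(1456, Rational(-14124, 13)) = Rational(4804, 13)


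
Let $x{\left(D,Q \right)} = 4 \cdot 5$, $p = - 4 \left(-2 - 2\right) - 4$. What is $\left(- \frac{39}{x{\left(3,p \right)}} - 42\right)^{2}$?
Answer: $\frac{772641}{400} \approx 1931.6$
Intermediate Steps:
$p = 12$ ($p = \left(-4\right) \left(-4\right) - 4 = 16 - 4 = 12$)
$x{\left(D,Q \right)} = 20$
$\left(- \frac{39}{x{\left(3,p \right)}} - 42\right)^{2} = \left(- \frac{39}{20} - 42\right)^{2} = \left(- \frac{879}{20}\right)^{2} = \frac{772641}{400}$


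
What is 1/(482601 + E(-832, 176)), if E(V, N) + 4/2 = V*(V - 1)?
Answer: 1/1175655 ≈ 8.5059e-7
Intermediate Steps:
E(V, N) = -2 + V*(-1 + V) (E(V, N) = -2 + V*(V - 1) = -2 + V*(-1 + V))
1/(482601 + E(-832, 176)) = 1/(482601 + (-2 + (-832)**2 - 1*(-832))) = 1/(482601 + (-2 + 692224 + 832)) = 1/(482601 + 693054) = 1/1175655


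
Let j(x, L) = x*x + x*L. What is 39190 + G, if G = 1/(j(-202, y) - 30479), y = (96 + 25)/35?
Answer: 13204404305/336933 ≈ 39190.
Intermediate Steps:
y = 121/35 (y = 121*(1/35) = 121/35 ≈ 3.4571)
j(x, L) = x**2 + L*x
G = 35/336933 (G = 1/(-202*(121/35 - 202) - 30479) = 1/(-202*(-6949/35) - 30479) = 1/(1403698/35 - 30479) = 1/(336933/35) = 35/336933 ≈ 0.00010388)
39190 + G = 39190 + 35/336933 = 13204404305/336933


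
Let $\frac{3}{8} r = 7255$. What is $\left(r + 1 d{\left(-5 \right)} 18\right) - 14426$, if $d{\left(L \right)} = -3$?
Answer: $\frac{14600}{3} \approx 4866.7$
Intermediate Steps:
$r = \frac{58040}{3}$ ($r = \frac{8}{3} \cdot 7255 = \frac{58040}{3} \approx 19347.0$)
$\left(r + 1 d{\left(-5 \right)} 18\right) - 14426 = \left(\frac{58040}{3} + 1 \left(-3\right) 18\right) - 14426 = \left(\frac{58040}{3} - 54\right) - 14426 = \frac{57878}{3} - 14426 = \frac{14600}{3}$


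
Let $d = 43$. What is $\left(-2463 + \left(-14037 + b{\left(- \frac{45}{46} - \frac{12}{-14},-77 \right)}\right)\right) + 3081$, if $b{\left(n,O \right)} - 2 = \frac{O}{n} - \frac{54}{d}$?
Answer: $- \frac{21436273}{1677} \approx -12783.0$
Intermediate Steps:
$b{\left(n,O \right)} = \frac{32}{43} + \frac{O}{n}$ ($b{\left(n,O \right)} = 2 + \left(\frac{O}{n} - \frac{54}{43}\right) = 2 + \left(- \frac{54}{43} + \frac{O}{n}\right) = \frac{32}{43} + \frac{O}{n}$)
$\left(-2463 + \left(-14037 + b{\left(- \frac{45}{46} - \frac{12}{-14},-77 \right)}\right)\right) + 3081 = \left(-2463 - \left(\frac{603559}{43} + \frac{77}{- \frac{45}{46} - \frac{12}{-14}}\right)\right) + 3081 = \left(-2463 - \left(\frac{603559}{43} + \frac{77}{\left(-45\right) \frac{1}{46} - - \frac{6}{7}}\right)\right) + 3081 = \left(-2463 - \left(\frac{603559}{43} + \frac{77}{- \frac{45}{46} + \frac{6}{7}}\right)\right) + 3081 = \left(-2463 - \left(\frac{603559}{43} - \frac{24794}{39}\right)\right) + 3081 = \left(-2463 + \left(-14037 + \left(\frac{32}{43} - - \frac{24794}{39}\right)\right)\right) + 3081 = \left(-2463 + \left(-14037 + \left(\frac{32}{43} + \frac{24794}{39}\right)\right)\right) + 3081 = \left(-2463 + \left(-14037 + \frac{1067390}{1677}\right)\right) + 3081 = \left(-2463 - \frac{22472659}{1677}\right) + 3081 = - \frac{26603110}{1677} + 3081 = - \frac{21436273}{1677}$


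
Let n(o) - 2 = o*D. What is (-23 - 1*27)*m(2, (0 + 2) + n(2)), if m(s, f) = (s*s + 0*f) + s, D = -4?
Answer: -300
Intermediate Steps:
n(o) = 2 - 4*o (n(o) = 2 + o*(-4) = 2 - 4*o)
m(s, f) = s + s² (m(s, f) = (s² + 0) + s = s² + s = s + s²)
(-23 - 1*27)*m(2, (0 + 2) + n(2)) = (-23 - 1*27)*(2*(1 + 2)) = (-23 - 27)*(2*3) = -50*6 = -300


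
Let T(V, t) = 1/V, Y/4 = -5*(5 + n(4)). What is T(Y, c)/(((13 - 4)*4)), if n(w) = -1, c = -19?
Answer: -1/2880 ≈ -0.00034722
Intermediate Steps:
Y = -80 (Y = 4*(-5*(5 - 1)) = 4*(-5*4) = 4*(-20) = -80)
T(V, t) = 1/V
T(Y, c)/(((13 - 4)*4)) = 1/((-80)*(((13 - 4)*4))) = -1/(80*(9*4)) = -1/80/36 = -1/80*1/36 = -1/2880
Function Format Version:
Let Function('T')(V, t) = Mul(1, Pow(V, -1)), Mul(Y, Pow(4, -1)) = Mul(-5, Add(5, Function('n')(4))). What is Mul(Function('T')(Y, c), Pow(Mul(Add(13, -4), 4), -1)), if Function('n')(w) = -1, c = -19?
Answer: Rational(-1, 2880) ≈ -0.00034722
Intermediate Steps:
Y = -80 (Y = Mul(4, Mul(-5, Add(5, -1))) = Mul(4, Mul(-5, 4)) = Mul(4, -20) = -80)
Function('T')(V, t) = Pow(V, -1)
Mul(Function('T')(Y, c), Pow(Mul(Add(13, -4), 4), -1)) = Mul(Pow(-80, -1), Pow(Mul(Add(13, -4), 4), -1)) = Mul(Rational(-1, 80), Pow(Mul(9, 4), -1)) = Mul(Rational(-1, 80), Pow(36, -1)) = Mul(Rational(-1, 80), Rational(1, 36)) = Rational(-1, 2880)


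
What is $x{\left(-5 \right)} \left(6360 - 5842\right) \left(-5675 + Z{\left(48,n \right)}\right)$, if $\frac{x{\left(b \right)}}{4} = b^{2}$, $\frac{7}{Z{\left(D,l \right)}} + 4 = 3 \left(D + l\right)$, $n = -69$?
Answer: $- \frac{19696017600}{67} \approx -2.9397 \cdot 10^{8}$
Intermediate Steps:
$Z{\left(D,l \right)} = \frac{7}{-4 + 3 D + 3 l}$ ($Z{\left(D,l \right)} = \frac{7}{-4 + 3 \left(D + l\right)} = \frac{7}{-4 + \left(3 D + 3 l\right)} = \frac{7}{-4 + 3 D + 3 l}$)
$x{\left(b \right)} = 4 b^{2}$
$x{\left(-5 \right)} \left(6360 - 5842\right) \left(-5675 + Z{\left(48,n \right)}\right) = 4 \left(-5\right)^{2} \left(6360 - 5842\right) \left(-5675 + \frac{7}{-4 + 3 \cdot 48 + 3 \left(-69\right)}\right) = 4 \cdot 25 \cdot 518 \left(-5675 + \frac{7}{-4 + 144 - 207}\right) = 100 \cdot 518 \left(-5675 + \frac{7}{-67}\right) = 100 \cdot 518 \left(-5675 + 7 \left(- \frac{1}{67}\right)\right) = 100 \cdot 518 \left(-5675 - \frac{7}{67}\right) = 100 \cdot 518 \left(- \frac{380232}{67}\right) = 100 \left(- \frac{196960176}{67}\right) = - \frac{19696017600}{67}$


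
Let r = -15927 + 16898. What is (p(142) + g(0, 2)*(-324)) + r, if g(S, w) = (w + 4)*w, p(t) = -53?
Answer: -2970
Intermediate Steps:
r = 971
g(S, w) = w*(4 + w) (g(S, w) = (4 + w)*w = w*(4 + w))
(p(142) + g(0, 2)*(-324)) + r = (-53 + (2*(4 + 2))*(-324)) + 971 = (-53 + (2*6)*(-324)) + 971 = (-53 + 12*(-324)) + 971 = (-53 - 3888) + 971 = -3941 + 971 = -2970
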